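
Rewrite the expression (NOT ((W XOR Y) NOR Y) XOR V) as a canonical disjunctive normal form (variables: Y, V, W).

(NOT Y AND NOT V AND W) OR (NOT Y AND V AND NOT W) OR (Y AND NOT V AND NOT W) OR (Y AND NOT V AND W)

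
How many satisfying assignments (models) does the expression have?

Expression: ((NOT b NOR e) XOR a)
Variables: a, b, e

Satisfying assignments: (0,1,0), (1,0,0), (1,0,1), (1,1,1)
Count: 4 out of 8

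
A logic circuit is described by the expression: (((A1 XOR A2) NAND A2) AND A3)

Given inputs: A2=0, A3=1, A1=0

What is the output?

Substituting: (((0 XOR 0) NAND 0) AND 1)
= 1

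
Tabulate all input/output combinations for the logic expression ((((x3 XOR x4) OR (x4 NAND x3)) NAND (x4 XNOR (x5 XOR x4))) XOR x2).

x4 | x2 | x3 | x5 | Output
--------------------------
0 | 0 | 0 | 0 | 0
0 | 0 | 0 | 1 | 1
0 | 0 | 1 | 0 | 0
0 | 0 | 1 | 1 | 1
0 | 1 | 0 | 0 | 1
0 | 1 | 0 | 1 | 0
0 | 1 | 1 | 0 | 1
0 | 1 | 1 | 1 | 0
1 | 0 | 0 | 0 | 0
1 | 0 | 0 | 1 | 1
1 | 0 | 1 | 0 | 1
1 | 0 | 1 | 1 | 1
1 | 1 | 0 | 0 | 1
1 | 1 | 0 | 1 | 0
1 | 1 | 1 | 0 | 0
1 | 1 | 1 | 1 | 0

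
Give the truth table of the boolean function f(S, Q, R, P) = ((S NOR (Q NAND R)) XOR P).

S | Q | R | P | Output
----------------------
0 | 0 | 0 | 0 | 0
0 | 0 | 0 | 1 | 1
0 | 0 | 1 | 0 | 0
0 | 0 | 1 | 1 | 1
0 | 1 | 0 | 0 | 0
0 | 1 | 0 | 1 | 1
0 | 1 | 1 | 0 | 1
0 | 1 | 1 | 1 | 0
1 | 0 | 0 | 0 | 0
1 | 0 | 0 | 1 | 1
1 | 0 | 1 | 0 | 0
1 | 0 | 1 | 1 | 1
1 | 1 | 0 | 0 | 0
1 | 1 | 0 | 1 | 1
1 | 1 | 1 | 0 | 0
1 | 1 | 1 | 1 | 1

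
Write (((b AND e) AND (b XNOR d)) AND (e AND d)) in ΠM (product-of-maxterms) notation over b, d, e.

ΠM(0, 1, 2, 3, 4, 5, 6) = (b OR d OR e) AND (b OR d OR NOT e) AND (b OR NOT d OR e) AND (b OR NOT d OR NOT e) AND (NOT b OR d OR e) AND (NOT b OR d OR NOT e) AND (NOT b OR NOT d OR e)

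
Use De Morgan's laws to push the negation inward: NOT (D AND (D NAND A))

NOT D OR NOT (D NAND A)
De Morgan's: NOT(AND of terms) = OR of negations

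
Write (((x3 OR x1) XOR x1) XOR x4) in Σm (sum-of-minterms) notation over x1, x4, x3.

Σm(1, 2, 6, 7) = (NOT x1 AND NOT x4 AND x3) OR (NOT x1 AND x4 AND NOT x3) OR (x1 AND x4 AND NOT x3) OR (x1 AND x4 AND x3)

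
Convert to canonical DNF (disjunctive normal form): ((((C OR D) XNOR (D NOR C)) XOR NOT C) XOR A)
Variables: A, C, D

(NOT A AND NOT C AND NOT D) OR (NOT A AND NOT C AND D) OR (A AND C AND NOT D) OR (A AND C AND D)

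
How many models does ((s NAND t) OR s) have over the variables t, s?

Satisfying assignments: (0,0), (0,1), (1,0), (1,1)
Count: 4 out of 4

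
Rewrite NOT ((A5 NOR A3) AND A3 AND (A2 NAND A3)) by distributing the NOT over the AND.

NOT (A5 NOR A3) OR NOT A3 OR NOT (A2 NAND A3)
De Morgan's: NOT(AND of terms) = OR of negations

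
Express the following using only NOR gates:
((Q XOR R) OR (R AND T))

((((((Q NOR R) NOR (Q NOR R)) NOR ((Q NOR R) NOR (Q NOR R))) NOR ((((Q NOR Q) NOR (R NOR R)) NOR ((Q NOR Q) NOR (R NOR R))) NOR (((Q NOR Q) NOR (R NOR R)) NOR ((Q NOR Q) NOR (R NOR R))))) NOR ((R NOR R) NOR (T NOR T))) NOR (((((Q NOR R) NOR (Q NOR R)) NOR ((Q NOR R) NOR (Q NOR R))) NOR ((((Q NOR Q) NOR (R NOR R)) NOR ((Q NOR Q) NOR (R NOR R))) NOR (((Q NOR Q) NOR (R NOR R)) NOR ((Q NOR Q) NOR (R NOR R))))) NOR ((R NOR R) NOR (T NOR T))))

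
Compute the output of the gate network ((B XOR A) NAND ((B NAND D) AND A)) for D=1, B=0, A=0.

Substituting: ((0 XOR 0) NAND ((0 NAND 1) AND 0))
= 1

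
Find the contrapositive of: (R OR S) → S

Contrapositive: NOT S → NOT (R OR S)
Note: A statement and its contrapositive are logically equivalent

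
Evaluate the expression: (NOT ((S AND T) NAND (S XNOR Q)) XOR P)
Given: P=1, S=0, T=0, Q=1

Substituting: (NOT ((0 AND 0) NAND (0 XNOR 1)) XOR 1)
= 1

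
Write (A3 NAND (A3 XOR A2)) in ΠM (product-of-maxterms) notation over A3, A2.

ΠM(2) = (NOT A3 OR A2)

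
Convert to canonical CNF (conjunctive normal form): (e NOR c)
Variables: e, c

(e OR NOT c) AND (NOT e OR c) AND (NOT e OR NOT c)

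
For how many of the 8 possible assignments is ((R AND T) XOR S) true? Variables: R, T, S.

Satisfying assignments: (0,0,1), (0,1,1), (1,0,1), (1,1,0)
Count: 4 out of 8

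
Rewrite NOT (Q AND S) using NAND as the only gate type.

(((Q NAND S) NAND (Q NAND S)) NAND ((Q NAND S) NAND (Q NAND S)))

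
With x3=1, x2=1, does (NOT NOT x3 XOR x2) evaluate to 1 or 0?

Substituting: (NOT NOT 1 XOR 1)
= 0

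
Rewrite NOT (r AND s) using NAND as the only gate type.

(((r NAND s) NAND (r NAND s)) NAND ((r NAND s) NAND (r NAND s)))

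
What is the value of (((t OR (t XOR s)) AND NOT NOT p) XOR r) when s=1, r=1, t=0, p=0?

Substituting: (((0 OR (0 XOR 1)) AND NOT NOT 0) XOR 1)
= 1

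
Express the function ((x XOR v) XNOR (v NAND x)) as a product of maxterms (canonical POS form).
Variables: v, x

ΠM(0) = (v OR x)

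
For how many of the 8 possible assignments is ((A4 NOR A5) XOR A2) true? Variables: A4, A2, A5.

Satisfying assignments: (0,0,0), (0,1,1), (1,1,0), (1,1,1)
Count: 4 out of 8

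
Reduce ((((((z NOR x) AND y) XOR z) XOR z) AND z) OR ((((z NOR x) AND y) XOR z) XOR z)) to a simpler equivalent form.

By absorption (E OR (E AND v) = E) then XOR self-cancellation ((E XOR v) XOR v = E):
= ((z NOR x) AND y)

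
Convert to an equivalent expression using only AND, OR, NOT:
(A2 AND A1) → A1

NOT (A2 AND A1) OR A1
(Implication elimination: A → B = NOT A OR B)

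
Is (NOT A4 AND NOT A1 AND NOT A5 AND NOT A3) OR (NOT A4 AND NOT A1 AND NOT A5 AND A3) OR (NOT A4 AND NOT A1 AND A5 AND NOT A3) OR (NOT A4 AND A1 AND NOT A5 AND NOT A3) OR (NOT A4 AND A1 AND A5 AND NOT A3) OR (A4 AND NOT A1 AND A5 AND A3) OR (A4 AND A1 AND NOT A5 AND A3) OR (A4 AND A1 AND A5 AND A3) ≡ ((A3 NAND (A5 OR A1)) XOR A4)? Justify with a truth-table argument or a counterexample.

Yes, they are equivalent — the two output columns agree on all 16 assignments:
A4 | A1 | A5 | A3 | Expression 1 | Expression 2
-----------------------------------------------
0 | 0 | 0 | 0 | 1 | 1
0 | 0 | 0 | 1 | 1 | 1
0 | 0 | 1 | 0 | 1 | 1
0 | 0 | 1 | 1 | 0 | 0
0 | 1 | 0 | 0 | 1 | 1
0 | 1 | 0 | 1 | 0 | 0
0 | 1 | 1 | 0 | 1 | 1
0 | 1 | 1 | 1 | 0 | 0
1 | 0 | 0 | 0 | 0 | 0
1 | 0 | 0 | 1 | 0 | 0
1 | 0 | 1 | 0 | 0 | 0
1 | 0 | 1 | 1 | 1 | 1
1 | 1 | 0 | 0 | 0 | 0
1 | 1 | 0 | 1 | 1 | 1
1 | 1 | 1 | 0 | 0 | 0
1 | 1 | 1 | 1 | 1 | 1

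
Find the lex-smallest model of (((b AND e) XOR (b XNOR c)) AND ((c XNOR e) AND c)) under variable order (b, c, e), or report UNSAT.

UNSATISFIABLE - no assignment makes this expression true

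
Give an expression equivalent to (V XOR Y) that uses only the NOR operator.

((((V NOR Y) NOR (V NOR Y)) NOR ((V NOR Y) NOR (V NOR Y))) NOR ((((V NOR V) NOR (Y NOR Y)) NOR ((V NOR V) NOR (Y NOR Y))) NOR (((V NOR V) NOR (Y NOR Y)) NOR ((V NOR V) NOR (Y NOR Y)))))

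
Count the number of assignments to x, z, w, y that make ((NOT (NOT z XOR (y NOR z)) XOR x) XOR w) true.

Satisfying assignments: (0,0,0,0), (0,0,1,1), (0,1,0,0), (0,1,0,1), (1,0,0,1), (1,0,1,0), (1,1,1,0), (1,1,1,1)
Count: 8 out of 16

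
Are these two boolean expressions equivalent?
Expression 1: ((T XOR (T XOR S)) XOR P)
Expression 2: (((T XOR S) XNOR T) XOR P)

No. Counterexample: with T=0, P=0, S=0, Expression 1 = 0 but Expression 2 = 1.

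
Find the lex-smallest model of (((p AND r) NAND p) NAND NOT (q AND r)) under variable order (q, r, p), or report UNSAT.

q=0, r=1, p=1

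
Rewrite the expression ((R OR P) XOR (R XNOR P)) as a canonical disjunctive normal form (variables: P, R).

(NOT P AND NOT R) OR (NOT P AND R) OR (P AND NOT R)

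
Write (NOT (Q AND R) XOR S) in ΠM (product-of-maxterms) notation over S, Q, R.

ΠM(3, 4, 5, 6) = (S OR NOT Q OR NOT R) AND (NOT S OR Q OR R) AND (NOT S OR Q OR NOT R) AND (NOT S OR NOT Q OR R)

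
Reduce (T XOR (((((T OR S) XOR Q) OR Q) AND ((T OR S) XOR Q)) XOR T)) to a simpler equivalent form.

By XOR self-cancellation ((E XOR v) XOR v = E) then absorption (E AND (E OR v) = E):
= ((T OR S) XOR Q)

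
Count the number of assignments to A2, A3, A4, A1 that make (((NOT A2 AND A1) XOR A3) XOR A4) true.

Satisfying assignments: (0,0,0,1), (0,0,1,0), (0,1,0,0), (0,1,1,1), (1,0,1,0), (1,0,1,1), (1,1,0,0), (1,1,0,1)
Count: 8 out of 16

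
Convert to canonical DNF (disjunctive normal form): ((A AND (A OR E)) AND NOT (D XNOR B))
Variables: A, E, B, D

(A AND NOT E AND NOT B AND D) OR (A AND NOT E AND B AND NOT D) OR (A AND E AND NOT B AND D) OR (A AND E AND B AND NOT D)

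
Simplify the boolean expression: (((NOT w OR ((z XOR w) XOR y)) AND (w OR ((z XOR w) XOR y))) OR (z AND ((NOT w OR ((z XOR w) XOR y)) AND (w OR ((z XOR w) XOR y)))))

By absorption (E OR (E AND v) = E) then distribution ((E OR v) AND (E OR NOT v) = E):
= ((z XOR w) XOR y)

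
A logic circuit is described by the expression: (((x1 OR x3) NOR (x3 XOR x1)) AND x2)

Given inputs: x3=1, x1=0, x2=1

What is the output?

Substituting: (((0 OR 1) NOR (1 XOR 0)) AND 1)
= 0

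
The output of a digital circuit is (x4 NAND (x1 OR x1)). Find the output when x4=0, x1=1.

Substituting: (0 NAND (1 OR 1))
= 1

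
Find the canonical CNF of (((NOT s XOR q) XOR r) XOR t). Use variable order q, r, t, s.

(q OR r OR t OR NOT s) AND (q OR r OR NOT t OR s) AND (q OR NOT r OR t OR s) AND (q OR NOT r OR NOT t OR NOT s) AND (NOT q OR r OR t OR s) AND (NOT q OR r OR NOT t OR NOT s) AND (NOT q OR NOT r OR t OR NOT s) AND (NOT q OR NOT r OR NOT t OR s)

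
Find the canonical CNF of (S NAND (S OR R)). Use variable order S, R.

(NOT S OR R) AND (NOT S OR NOT R)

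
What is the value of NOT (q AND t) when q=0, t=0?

Substituting: NOT (0 AND 0)
= 1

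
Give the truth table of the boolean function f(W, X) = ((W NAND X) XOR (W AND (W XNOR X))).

W | X | Output
--------------
0 | 0 | 1
0 | 1 | 1
1 | 0 | 1
1 | 1 | 1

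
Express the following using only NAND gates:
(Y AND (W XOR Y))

((Y NAND ((W NAND (W NAND Y)) NAND (Y NAND (W NAND Y)))) NAND (Y NAND ((W NAND (W NAND Y)) NAND (Y NAND (W NAND Y)))))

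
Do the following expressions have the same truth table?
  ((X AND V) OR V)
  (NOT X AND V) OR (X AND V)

Yes, they are equivalent — the two output columns agree on all 4 assignments:
X | V | Expression 1 | Expression 2
-----------------------------------
0 | 0 | 0 | 0
0 | 1 | 1 | 1
1 | 0 | 0 | 0
1 | 1 | 1 | 1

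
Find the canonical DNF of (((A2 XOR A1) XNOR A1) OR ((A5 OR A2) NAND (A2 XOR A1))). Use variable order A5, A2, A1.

(NOT A5 AND NOT A2 AND NOT A1) OR (NOT A5 AND NOT A2 AND A1) OR (NOT A5 AND A2 AND A1) OR (A5 AND NOT A2 AND NOT A1) OR (A5 AND NOT A2 AND A1) OR (A5 AND A2 AND A1)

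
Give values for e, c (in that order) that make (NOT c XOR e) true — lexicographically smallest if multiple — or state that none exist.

e=0, c=0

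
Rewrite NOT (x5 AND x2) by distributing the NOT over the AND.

NOT x5 OR NOT x2
De Morgan's: NOT(AND of terms) = OR of negations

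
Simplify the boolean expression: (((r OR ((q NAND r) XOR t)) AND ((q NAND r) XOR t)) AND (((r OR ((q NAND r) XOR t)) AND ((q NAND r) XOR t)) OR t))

By absorption (E AND (E OR v) = E) then absorption (E AND (E OR v) = E):
= ((q NAND r) XOR t)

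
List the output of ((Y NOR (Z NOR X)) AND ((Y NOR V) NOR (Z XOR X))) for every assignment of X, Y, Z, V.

X | Y | Z | V | Output
----------------------
0 | 0 | 0 | 0 | 0
0 | 0 | 0 | 1 | 0
0 | 0 | 1 | 0 | 0
0 | 0 | 1 | 1 | 0
0 | 1 | 0 | 0 | 0
0 | 1 | 0 | 1 | 0
0 | 1 | 1 | 0 | 0
0 | 1 | 1 | 1 | 0
1 | 0 | 0 | 0 | 0
1 | 0 | 0 | 1 | 0
1 | 0 | 1 | 0 | 0
1 | 0 | 1 | 1 | 1
1 | 1 | 0 | 0 | 0
1 | 1 | 0 | 1 | 0
1 | 1 | 1 | 0 | 0
1 | 1 | 1 | 1 | 0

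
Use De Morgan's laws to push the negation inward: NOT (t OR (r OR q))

NOT t AND NOT (r OR q)
De Morgan's: NOT(OR of terms) = AND of negations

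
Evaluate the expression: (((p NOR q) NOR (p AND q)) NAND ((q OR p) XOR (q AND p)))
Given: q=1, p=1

Substituting: (((1 NOR 1) NOR (1 AND 1)) NAND ((1 OR 1) XOR (1 AND 1)))
= 1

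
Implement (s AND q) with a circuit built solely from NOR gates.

((s NOR s) NOR (q NOR q))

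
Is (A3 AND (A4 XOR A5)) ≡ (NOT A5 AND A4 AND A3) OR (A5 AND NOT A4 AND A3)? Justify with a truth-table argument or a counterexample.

Yes, they are equivalent — the two output columns agree on all 8 assignments:
A5 | A4 | A3 | Expression 1 | Expression 2
------------------------------------------
0 | 0 | 0 | 0 | 0
0 | 0 | 1 | 0 | 0
0 | 1 | 0 | 0 | 0
0 | 1 | 1 | 1 | 1
1 | 0 | 0 | 0 | 0
1 | 0 | 1 | 1 | 1
1 | 1 | 0 | 0 | 0
1 | 1 | 1 | 0 | 0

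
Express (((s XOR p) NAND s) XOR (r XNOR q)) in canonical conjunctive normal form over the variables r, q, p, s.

(r OR q OR p OR s) AND (r OR q OR NOT p OR s) AND (r OR q OR NOT p OR NOT s) AND (r OR NOT q OR p OR NOT s) AND (NOT r OR q OR p OR NOT s) AND (NOT r OR NOT q OR p OR s) AND (NOT r OR NOT q OR NOT p OR s) AND (NOT r OR NOT q OR NOT p OR NOT s)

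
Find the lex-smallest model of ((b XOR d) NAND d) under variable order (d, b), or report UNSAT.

d=0, b=0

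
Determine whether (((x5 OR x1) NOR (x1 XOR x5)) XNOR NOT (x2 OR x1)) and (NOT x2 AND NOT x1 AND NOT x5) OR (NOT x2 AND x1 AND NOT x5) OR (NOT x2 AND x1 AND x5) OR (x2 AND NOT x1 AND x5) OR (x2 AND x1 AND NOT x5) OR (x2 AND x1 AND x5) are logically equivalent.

Yes, they are equivalent — the two output columns agree on all 8 assignments:
x2 | x1 | x5 | Expression 1 | Expression 2
------------------------------------------
0 | 0 | 0 | 1 | 1
0 | 0 | 1 | 0 | 0
0 | 1 | 0 | 1 | 1
0 | 1 | 1 | 1 | 1
1 | 0 | 0 | 0 | 0
1 | 0 | 1 | 1 | 1
1 | 1 | 0 | 1 | 1
1 | 1 | 1 | 1 | 1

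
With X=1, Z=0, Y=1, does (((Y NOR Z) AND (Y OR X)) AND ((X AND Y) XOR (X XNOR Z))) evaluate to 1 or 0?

Substituting: (((1 NOR 0) AND (1 OR 1)) AND ((1 AND 1) XOR (1 XNOR 0)))
= 0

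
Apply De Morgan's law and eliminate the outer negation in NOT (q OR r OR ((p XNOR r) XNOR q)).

NOT q AND NOT r AND NOT ((p XNOR r) XNOR q)
De Morgan's: NOT(OR of terms) = AND of negations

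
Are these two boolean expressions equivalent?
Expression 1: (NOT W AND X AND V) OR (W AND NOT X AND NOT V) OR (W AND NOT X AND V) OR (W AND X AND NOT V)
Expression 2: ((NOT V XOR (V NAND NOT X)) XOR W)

Yes, they are equivalent — the two output columns agree on all 8 assignments:
W | X | V | Expression 1 | Expression 2
---------------------------------------
0 | 0 | 0 | 0 | 0
0 | 0 | 1 | 0 | 0
0 | 1 | 0 | 0 | 0
0 | 1 | 1 | 1 | 1
1 | 0 | 0 | 1 | 1
1 | 0 | 1 | 1 | 1
1 | 1 | 0 | 1 | 1
1 | 1 | 1 | 0 | 0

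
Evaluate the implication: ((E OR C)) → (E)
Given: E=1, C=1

Antecedent ((E OR C)) = 1; consequent (E) = 1.
1 → 1 = 1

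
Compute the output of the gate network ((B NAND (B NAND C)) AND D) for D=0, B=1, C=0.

Substituting: ((1 NAND (1 NAND 0)) AND 0)
= 0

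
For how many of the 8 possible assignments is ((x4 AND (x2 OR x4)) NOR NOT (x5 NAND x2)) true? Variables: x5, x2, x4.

Satisfying assignments: (0,0,0), (0,1,0), (1,0,0)
Count: 3 out of 8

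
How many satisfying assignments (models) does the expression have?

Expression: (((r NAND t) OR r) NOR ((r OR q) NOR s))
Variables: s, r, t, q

No assignment satisfies the expression.
Count: 0 out of 16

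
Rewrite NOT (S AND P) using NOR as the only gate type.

(((S NOR S) NOR (P NOR P)) NOR ((S NOR S) NOR (P NOR P)))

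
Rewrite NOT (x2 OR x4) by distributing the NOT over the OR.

NOT x2 AND NOT x4
De Morgan's: NOT(OR of terms) = AND of negations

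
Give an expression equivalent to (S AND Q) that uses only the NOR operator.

((S NOR S) NOR (Q NOR Q))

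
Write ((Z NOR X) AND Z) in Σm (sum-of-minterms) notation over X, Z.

Σm() = FALSE (no minterms)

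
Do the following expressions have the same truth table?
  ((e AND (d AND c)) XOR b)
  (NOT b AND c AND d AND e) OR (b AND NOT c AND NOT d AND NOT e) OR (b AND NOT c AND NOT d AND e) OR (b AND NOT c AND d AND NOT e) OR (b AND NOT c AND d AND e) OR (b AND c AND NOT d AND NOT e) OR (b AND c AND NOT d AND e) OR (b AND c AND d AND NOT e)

Yes, they are equivalent — the two output columns agree on all 16 assignments:
b | c | d | e | Expression 1 | Expression 2
-------------------------------------------
0 | 0 | 0 | 0 | 0 | 0
0 | 0 | 0 | 1 | 0 | 0
0 | 0 | 1 | 0 | 0 | 0
0 | 0 | 1 | 1 | 0 | 0
0 | 1 | 0 | 0 | 0 | 0
0 | 1 | 0 | 1 | 0 | 0
0 | 1 | 1 | 0 | 0 | 0
0 | 1 | 1 | 1 | 1 | 1
1 | 0 | 0 | 0 | 1 | 1
1 | 0 | 0 | 1 | 1 | 1
1 | 0 | 1 | 0 | 1 | 1
1 | 0 | 1 | 1 | 1 | 1
1 | 1 | 0 | 0 | 1 | 1
1 | 1 | 0 | 1 | 1 | 1
1 | 1 | 1 | 0 | 1 | 1
1 | 1 | 1 | 1 | 0 | 0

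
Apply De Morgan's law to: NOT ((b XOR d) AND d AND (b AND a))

NOT (b XOR d) OR NOT d OR NOT (b AND a)
De Morgan's: NOT(AND of terms) = OR of negations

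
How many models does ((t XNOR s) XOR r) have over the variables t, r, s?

Satisfying assignments: (0,0,0), (0,1,1), (1,0,1), (1,1,0)
Count: 4 out of 8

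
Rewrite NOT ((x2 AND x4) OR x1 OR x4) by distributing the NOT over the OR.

NOT (x2 AND x4) AND NOT x1 AND NOT x4
De Morgan's: NOT(OR of terms) = AND of negations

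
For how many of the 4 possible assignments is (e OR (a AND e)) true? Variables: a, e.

Satisfying assignments: (0,1), (1,1)
Count: 2 out of 4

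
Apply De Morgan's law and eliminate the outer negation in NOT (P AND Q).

NOT P OR NOT Q
De Morgan's: NOT(AND of terms) = OR of negations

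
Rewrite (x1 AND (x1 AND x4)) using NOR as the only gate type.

((x1 NOR x1) NOR (((x1 NOR x1) NOR (x4 NOR x4)) NOR ((x1 NOR x1) NOR (x4 NOR x4))))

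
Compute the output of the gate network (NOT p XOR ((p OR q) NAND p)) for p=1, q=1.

Substituting: (NOT 1 XOR ((1 OR 1) NAND 1))
= 0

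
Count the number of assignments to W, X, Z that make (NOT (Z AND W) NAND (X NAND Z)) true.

Satisfying assignments: (0,1,1), (1,0,1), (1,1,1)
Count: 3 out of 8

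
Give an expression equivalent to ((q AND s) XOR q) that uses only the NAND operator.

((((q NAND s) NAND (q NAND s)) NAND (((q NAND s) NAND (q NAND s)) NAND q)) NAND (q NAND (((q NAND s) NAND (q NAND s)) NAND q)))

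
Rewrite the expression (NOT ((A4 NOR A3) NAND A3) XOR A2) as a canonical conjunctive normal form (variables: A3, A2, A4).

(A3 OR A2 OR A4) AND (A3 OR A2 OR NOT A4) AND (NOT A3 OR A2 OR A4) AND (NOT A3 OR A2 OR NOT A4)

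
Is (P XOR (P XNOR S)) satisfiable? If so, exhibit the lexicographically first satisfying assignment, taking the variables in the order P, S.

P=0, S=0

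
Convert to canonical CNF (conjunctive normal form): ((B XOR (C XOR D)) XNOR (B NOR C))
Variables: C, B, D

(C OR B OR D) AND (C OR NOT B OR D) AND (NOT C OR B OR D) AND (NOT C OR NOT B OR NOT D)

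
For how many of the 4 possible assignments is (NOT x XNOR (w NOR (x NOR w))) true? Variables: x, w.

Satisfying assignments: (1,1)
Count: 1 out of 4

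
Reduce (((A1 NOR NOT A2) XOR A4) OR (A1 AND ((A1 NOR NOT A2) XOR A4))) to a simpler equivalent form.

By absorption (E OR (E AND v) = E):
= ((A1 NOR NOT A2) XOR A4)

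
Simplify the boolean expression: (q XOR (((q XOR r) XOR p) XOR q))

By XOR self-cancellation ((E XOR v) XOR v = E):
= ((q XOR r) XOR p)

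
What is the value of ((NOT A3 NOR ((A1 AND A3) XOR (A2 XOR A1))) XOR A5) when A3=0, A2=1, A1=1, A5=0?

Substituting: ((NOT 0 NOR ((1 AND 0) XOR (1 XOR 1))) XOR 0)
= 0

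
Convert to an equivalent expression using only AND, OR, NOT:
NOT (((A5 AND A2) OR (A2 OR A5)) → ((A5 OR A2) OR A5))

((A5 AND A2) OR (A2 OR A5)) AND NOT ((A5 OR A2) OR A5)
(Negated implication: NOT(A → B) = A AND NOT B)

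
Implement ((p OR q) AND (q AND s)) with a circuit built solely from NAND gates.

((((p NAND p) NAND (q NAND q)) NAND ((q NAND s) NAND (q NAND s))) NAND (((p NAND p) NAND (q NAND q)) NAND ((q NAND s) NAND (q NAND s))))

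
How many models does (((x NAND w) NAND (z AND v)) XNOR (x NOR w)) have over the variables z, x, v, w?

Satisfying assignments: (0,0,0,0), (0,0,1,0), (1,0,0,0), (1,0,1,1), (1,1,1,0)
Count: 5 out of 16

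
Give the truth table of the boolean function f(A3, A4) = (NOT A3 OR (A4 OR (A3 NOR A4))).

A3 | A4 | Output
----------------
0 | 0 | 1
0 | 1 | 1
1 | 0 | 0
1 | 1 | 1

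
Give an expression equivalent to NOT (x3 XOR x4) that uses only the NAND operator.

(((x3 NAND (x3 NAND x4)) NAND (x4 NAND (x3 NAND x4))) NAND ((x3 NAND (x3 NAND x4)) NAND (x4 NAND (x3 NAND x4))))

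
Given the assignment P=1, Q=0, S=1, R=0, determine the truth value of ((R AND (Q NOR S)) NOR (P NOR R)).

Substituting: ((0 AND (0 NOR 1)) NOR (1 NOR 0))
= 1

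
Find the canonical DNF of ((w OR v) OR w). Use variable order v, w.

(NOT v AND w) OR (v AND NOT w) OR (v AND w)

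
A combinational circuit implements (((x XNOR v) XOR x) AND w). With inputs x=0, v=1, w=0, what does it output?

Substituting: (((0 XNOR 1) XOR 0) AND 0)
= 0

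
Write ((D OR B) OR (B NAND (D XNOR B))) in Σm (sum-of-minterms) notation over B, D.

Σm(0, 1, 2, 3) = (NOT B AND NOT D) OR (NOT B AND D) OR (B AND NOT D) OR (B AND D)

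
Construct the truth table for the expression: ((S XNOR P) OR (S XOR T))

S | T | P | Output
------------------
0 | 0 | 0 | 1
0 | 0 | 1 | 0
0 | 1 | 0 | 1
0 | 1 | 1 | 1
1 | 0 | 0 | 1
1 | 0 | 1 | 1
1 | 1 | 0 | 0
1 | 1 | 1 | 1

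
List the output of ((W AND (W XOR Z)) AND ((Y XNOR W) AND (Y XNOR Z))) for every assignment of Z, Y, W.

Z | Y | W | Output
------------------
0 | 0 | 0 | 0
0 | 0 | 1 | 0
0 | 1 | 0 | 0
0 | 1 | 1 | 0
1 | 0 | 0 | 0
1 | 0 | 1 | 0
1 | 1 | 0 | 0
1 | 1 | 1 | 0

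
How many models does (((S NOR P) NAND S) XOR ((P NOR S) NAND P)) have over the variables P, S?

No assignment satisfies the expression.
Count: 0 out of 4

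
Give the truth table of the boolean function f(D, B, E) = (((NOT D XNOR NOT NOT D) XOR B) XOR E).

D | B | E | Output
------------------
0 | 0 | 0 | 0
0 | 0 | 1 | 1
0 | 1 | 0 | 1
0 | 1 | 1 | 0
1 | 0 | 0 | 0
1 | 0 | 1 | 1
1 | 1 | 0 | 1
1 | 1 | 1 | 0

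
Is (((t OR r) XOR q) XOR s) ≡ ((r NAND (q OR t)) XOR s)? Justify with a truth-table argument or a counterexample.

No. Counterexample: with t=0, q=0, r=0, s=0, Expression 1 = 0 but Expression 2 = 1.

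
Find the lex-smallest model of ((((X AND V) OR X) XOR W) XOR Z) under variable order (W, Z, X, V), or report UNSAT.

W=0, Z=0, X=1, V=0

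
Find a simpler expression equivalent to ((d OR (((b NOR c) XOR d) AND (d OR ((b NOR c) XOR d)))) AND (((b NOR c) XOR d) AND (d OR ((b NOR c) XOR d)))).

By absorption (E AND (E OR v) = E) then absorption (E AND (E OR v) = E):
= ((b NOR c) XOR d)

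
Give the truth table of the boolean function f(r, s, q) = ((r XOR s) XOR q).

r | s | q | Output
------------------
0 | 0 | 0 | 0
0 | 0 | 1 | 1
0 | 1 | 0 | 1
0 | 1 | 1 | 0
1 | 0 | 0 | 1
1 | 0 | 1 | 0
1 | 1 | 0 | 0
1 | 1 | 1 | 1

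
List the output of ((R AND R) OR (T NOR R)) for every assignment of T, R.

T | R | Output
--------------
0 | 0 | 1
0 | 1 | 1
1 | 0 | 0
1 | 1 | 1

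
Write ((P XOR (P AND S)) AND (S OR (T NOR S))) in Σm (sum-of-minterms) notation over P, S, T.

Σm(4) = (P AND NOT S AND NOT T)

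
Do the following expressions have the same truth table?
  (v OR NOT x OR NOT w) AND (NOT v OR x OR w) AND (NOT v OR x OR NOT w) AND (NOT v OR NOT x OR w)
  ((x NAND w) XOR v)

Yes, they are equivalent — the two output columns agree on all 8 assignments:
v | x | w | Expression 1 | Expression 2
---------------------------------------
0 | 0 | 0 | 1 | 1
0 | 0 | 1 | 1 | 1
0 | 1 | 0 | 1 | 1
0 | 1 | 1 | 0 | 0
1 | 0 | 0 | 0 | 0
1 | 0 | 1 | 0 | 0
1 | 1 | 0 | 0 | 0
1 | 1 | 1 | 1 | 1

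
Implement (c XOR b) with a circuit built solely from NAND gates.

((c NAND (c NAND b)) NAND (b NAND (c NAND b)))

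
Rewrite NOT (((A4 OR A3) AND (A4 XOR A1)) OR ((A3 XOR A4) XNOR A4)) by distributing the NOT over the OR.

NOT ((A4 OR A3) AND (A4 XOR A1)) AND NOT ((A3 XOR A4) XNOR A4)
De Morgan's: NOT(OR of terms) = AND of negations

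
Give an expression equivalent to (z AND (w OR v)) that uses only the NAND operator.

((z NAND ((w NAND w) NAND (v NAND v))) NAND (z NAND ((w NAND w) NAND (v NAND v))))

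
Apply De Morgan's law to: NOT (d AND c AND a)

NOT d OR NOT c OR NOT a
De Morgan's: NOT(AND of terms) = OR of negations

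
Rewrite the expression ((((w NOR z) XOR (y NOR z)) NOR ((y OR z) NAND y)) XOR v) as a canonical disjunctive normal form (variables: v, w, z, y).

(NOT v AND NOT w AND z AND y) OR (NOT v AND w AND NOT z AND y) OR (NOT v AND w AND z AND y) OR (v AND NOT w AND NOT z AND NOT y) OR (v AND NOT w AND NOT z AND y) OR (v AND NOT w AND z AND NOT y) OR (v AND w AND NOT z AND NOT y) OR (v AND w AND z AND NOT y)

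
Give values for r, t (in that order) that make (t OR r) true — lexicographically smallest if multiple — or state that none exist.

r=0, t=1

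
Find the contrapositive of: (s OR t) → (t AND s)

Contrapositive: NOT (t AND s) → NOT (s OR t)
Note: A statement and its contrapositive are logically equivalent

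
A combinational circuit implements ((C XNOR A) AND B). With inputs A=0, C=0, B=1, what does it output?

Substituting: ((0 XNOR 0) AND 1)
= 1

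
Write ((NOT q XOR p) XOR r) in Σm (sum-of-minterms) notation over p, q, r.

Σm(0, 3, 5, 6) = (NOT p AND NOT q AND NOT r) OR (NOT p AND q AND r) OR (p AND NOT q AND r) OR (p AND q AND NOT r)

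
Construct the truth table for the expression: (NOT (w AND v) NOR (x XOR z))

w | v | z | x | Output
----------------------
0 | 0 | 0 | 0 | 0
0 | 0 | 0 | 1 | 0
0 | 0 | 1 | 0 | 0
0 | 0 | 1 | 1 | 0
0 | 1 | 0 | 0 | 0
0 | 1 | 0 | 1 | 0
0 | 1 | 1 | 0 | 0
0 | 1 | 1 | 1 | 0
1 | 0 | 0 | 0 | 0
1 | 0 | 0 | 1 | 0
1 | 0 | 1 | 0 | 0
1 | 0 | 1 | 1 | 0
1 | 1 | 0 | 0 | 1
1 | 1 | 0 | 1 | 0
1 | 1 | 1 | 0 | 0
1 | 1 | 1 | 1 | 1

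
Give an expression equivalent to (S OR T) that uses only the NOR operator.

((S NOR T) NOR (S NOR T))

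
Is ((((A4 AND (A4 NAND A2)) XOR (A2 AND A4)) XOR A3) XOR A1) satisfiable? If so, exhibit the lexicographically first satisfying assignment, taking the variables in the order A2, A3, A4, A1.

A2=0, A3=0, A4=0, A1=1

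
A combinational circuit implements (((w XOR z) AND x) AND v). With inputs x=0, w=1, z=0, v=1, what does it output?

Substituting: (((1 XOR 0) AND 0) AND 1)
= 0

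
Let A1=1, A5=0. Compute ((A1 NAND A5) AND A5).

Substituting: ((1 NAND 0) AND 0)
= 0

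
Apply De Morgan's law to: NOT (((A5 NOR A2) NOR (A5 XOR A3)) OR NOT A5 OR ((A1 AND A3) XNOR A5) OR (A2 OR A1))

NOT ((A5 NOR A2) NOR (A5 XOR A3)) AND A5 AND NOT ((A1 AND A3) XNOR A5) AND NOT (A2 OR A1)
De Morgan's: NOT(OR of terms) = AND of negations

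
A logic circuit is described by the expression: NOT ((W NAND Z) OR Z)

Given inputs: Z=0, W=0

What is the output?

Substituting: NOT ((0 NAND 0) OR 0)
= 0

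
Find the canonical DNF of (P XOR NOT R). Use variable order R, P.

(NOT R AND NOT P) OR (R AND P)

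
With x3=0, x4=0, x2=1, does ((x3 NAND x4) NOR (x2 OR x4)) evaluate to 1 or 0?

Substituting: ((0 NAND 0) NOR (1 OR 0))
= 0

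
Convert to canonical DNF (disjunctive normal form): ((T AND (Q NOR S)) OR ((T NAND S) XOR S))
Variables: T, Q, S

(NOT T AND NOT Q AND NOT S) OR (NOT T AND Q AND NOT S) OR (T AND NOT Q AND NOT S) OR (T AND NOT Q AND S) OR (T AND Q AND NOT S) OR (T AND Q AND S)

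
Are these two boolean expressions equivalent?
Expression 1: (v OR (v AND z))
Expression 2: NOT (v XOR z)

No. Counterexample: with z=0, v=0, Expression 1 = 0 but Expression 2 = 1.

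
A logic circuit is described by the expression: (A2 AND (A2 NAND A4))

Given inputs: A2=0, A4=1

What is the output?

Substituting: (0 AND (0 NAND 1))
= 0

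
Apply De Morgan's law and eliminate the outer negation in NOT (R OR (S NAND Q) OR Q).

NOT R AND NOT (S NAND Q) AND NOT Q
De Morgan's: NOT(OR of terms) = AND of negations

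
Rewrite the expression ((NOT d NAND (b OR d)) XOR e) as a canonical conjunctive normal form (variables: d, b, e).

(d OR b OR NOT e) AND (d OR NOT b OR e) AND (NOT d OR b OR NOT e) AND (NOT d OR NOT b OR NOT e)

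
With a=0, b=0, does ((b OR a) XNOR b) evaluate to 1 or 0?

Substituting: ((0 OR 0) XNOR 0)
= 1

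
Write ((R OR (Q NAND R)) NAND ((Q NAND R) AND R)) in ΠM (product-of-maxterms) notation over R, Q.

ΠM(2) = (NOT R OR Q)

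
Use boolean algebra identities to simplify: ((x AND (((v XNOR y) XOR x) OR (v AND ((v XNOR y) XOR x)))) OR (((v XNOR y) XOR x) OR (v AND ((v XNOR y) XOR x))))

By absorption (E OR (E AND v) = E) then absorption (E OR (E AND v) = E):
= ((v XNOR y) XOR x)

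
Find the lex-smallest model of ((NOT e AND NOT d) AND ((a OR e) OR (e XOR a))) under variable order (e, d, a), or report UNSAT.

e=0, d=0, a=1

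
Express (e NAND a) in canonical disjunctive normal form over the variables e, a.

(NOT e AND NOT a) OR (NOT e AND a) OR (e AND NOT a)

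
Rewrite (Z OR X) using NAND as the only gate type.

((Z NAND Z) NAND (X NAND X))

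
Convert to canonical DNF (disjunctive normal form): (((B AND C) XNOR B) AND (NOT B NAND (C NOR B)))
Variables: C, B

(C AND NOT B) OR (C AND B)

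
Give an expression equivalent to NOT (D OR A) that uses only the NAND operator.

(((D NAND D) NAND (A NAND A)) NAND ((D NAND D) NAND (A NAND A)))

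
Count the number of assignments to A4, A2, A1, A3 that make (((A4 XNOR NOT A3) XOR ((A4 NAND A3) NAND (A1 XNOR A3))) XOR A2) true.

Satisfying assignments: (0,0,1,0), (0,0,1,1), (0,1,0,0), (0,1,0,1), (1,0,0,0), (1,0,0,1), (1,0,1,1), (1,1,1,0)
Count: 8 out of 16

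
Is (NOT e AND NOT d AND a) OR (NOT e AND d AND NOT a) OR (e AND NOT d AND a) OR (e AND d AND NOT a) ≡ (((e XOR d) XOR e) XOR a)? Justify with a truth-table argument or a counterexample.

Yes, they are equivalent — the two output columns agree on all 8 assignments:
e | d | a | Expression 1 | Expression 2
---------------------------------------
0 | 0 | 0 | 0 | 0
0 | 0 | 1 | 1 | 1
0 | 1 | 0 | 1 | 1
0 | 1 | 1 | 0 | 0
1 | 0 | 0 | 0 | 0
1 | 0 | 1 | 1 | 1
1 | 1 | 0 | 1 | 1
1 | 1 | 1 | 0 | 0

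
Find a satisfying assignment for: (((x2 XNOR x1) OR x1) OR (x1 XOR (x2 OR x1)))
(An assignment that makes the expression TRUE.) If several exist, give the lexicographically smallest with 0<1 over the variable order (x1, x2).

x1=0, x2=0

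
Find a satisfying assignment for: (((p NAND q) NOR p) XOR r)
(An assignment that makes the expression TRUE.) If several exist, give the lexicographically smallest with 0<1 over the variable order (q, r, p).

q=0, r=1, p=0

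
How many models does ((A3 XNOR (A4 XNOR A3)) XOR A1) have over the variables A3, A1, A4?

Satisfying assignments: (0,0,1), (0,1,0), (1,0,1), (1,1,0)
Count: 4 out of 8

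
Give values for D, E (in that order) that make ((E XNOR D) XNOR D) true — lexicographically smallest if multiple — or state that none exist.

D=0, E=1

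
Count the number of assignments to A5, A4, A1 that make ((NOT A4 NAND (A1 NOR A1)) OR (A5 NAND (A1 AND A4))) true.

Satisfying assignments: (0,0,0), (0,0,1), (0,1,0), (0,1,1), (1,0,0), (1,0,1), (1,1,0), (1,1,1)
Count: 8 out of 8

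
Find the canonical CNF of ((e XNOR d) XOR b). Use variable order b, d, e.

(b OR d OR NOT e) AND (b OR NOT d OR e) AND (NOT b OR d OR e) AND (NOT b OR NOT d OR NOT e)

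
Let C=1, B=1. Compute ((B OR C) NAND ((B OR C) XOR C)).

Substituting: ((1 OR 1) NAND ((1 OR 1) XOR 1))
= 1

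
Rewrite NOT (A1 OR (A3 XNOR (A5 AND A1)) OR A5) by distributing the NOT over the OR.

NOT A1 AND NOT (A3 XNOR (A5 AND A1)) AND NOT A5
De Morgan's: NOT(OR of terms) = AND of negations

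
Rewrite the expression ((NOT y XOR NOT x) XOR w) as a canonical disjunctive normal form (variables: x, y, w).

(NOT x AND NOT y AND w) OR (NOT x AND y AND NOT w) OR (x AND NOT y AND NOT w) OR (x AND y AND w)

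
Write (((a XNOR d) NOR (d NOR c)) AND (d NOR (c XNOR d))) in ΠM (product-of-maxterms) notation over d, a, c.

ΠM(0, 1, 2, 4, 5, 6, 7) = (d OR a OR c) AND (d OR a OR NOT c) AND (d OR NOT a OR c) AND (NOT d OR a OR c) AND (NOT d OR a OR NOT c) AND (NOT d OR NOT a OR c) AND (NOT d OR NOT a OR NOT c)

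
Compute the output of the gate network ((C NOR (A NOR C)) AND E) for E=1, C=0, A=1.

Substituting: ((0 NOR (1 NOR 0)) AND 1)
= 1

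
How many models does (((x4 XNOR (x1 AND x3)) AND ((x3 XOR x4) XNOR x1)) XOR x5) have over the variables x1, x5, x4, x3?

Satisfying assignments: (0,0,0,0), (0,1,0,1), (0,1,1,0), (0,1,1,1), (1,1,0,0), (1,1,0,1), (1,1,1,0), (1,1,1,1)
Count: 8 out of 16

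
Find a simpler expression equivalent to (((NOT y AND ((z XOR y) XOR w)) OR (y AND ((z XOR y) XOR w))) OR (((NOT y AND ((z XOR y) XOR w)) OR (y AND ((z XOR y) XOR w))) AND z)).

By absorption (E OR (E AND v) = E) then distribution ((E AND v) OR (E AND NOT v) = E):
= ((z XOR y) XOR w)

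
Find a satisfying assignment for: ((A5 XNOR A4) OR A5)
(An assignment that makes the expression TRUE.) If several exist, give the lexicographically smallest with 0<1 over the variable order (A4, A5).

A4=0, A5=0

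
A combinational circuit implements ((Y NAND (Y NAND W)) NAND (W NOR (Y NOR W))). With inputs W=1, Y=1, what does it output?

Substituting: ((1 NAND (1 NAND 1)) NAND (1 NOR (1 NOR 1)))
= 1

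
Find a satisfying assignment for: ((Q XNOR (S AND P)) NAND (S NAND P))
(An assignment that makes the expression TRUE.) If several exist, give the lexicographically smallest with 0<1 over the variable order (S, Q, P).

S=0, Q=1, P=0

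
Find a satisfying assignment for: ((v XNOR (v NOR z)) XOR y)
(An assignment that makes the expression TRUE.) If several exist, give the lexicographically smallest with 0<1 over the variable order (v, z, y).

v=0, z=0, y=1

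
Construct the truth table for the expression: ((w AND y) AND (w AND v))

v | w | y | Output
------------------
0 | 0 | 0 | 0
0 | 0 | 1 | 0
0 | 1 | 0 | 0
0 | 1 | 1 | 0
1 | 0 | 0 | 0
1 | 0 | 1 | 0
1 | 1 | 0 | 0
1 | 1 | 1 | 1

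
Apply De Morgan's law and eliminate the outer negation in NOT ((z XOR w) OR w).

NOT (z XOR w) AND NOT w
De Morgan's: NOT(OR of terms) = AND of negations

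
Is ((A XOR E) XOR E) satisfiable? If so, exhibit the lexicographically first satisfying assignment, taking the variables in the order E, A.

E=0, A=1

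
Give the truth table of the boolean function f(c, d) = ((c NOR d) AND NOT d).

c | d | Output
--------------
0 | 0 | 1
0 | 1 | 0
1 | 0 | 0
1 | 1 | 0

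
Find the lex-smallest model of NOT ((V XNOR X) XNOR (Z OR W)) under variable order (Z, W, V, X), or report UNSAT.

Z=0, W=0, V=0, X=0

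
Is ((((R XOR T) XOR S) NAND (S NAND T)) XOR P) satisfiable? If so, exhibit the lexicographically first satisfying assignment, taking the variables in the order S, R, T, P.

S=0, R=0, T=0, P=0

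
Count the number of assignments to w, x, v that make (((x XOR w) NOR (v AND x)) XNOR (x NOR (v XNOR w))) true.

Satisfying assignments: (0,0,1), (0,1,0), (0,1,1), (1,0,1), (1,1,1)
Count: 5 out of 8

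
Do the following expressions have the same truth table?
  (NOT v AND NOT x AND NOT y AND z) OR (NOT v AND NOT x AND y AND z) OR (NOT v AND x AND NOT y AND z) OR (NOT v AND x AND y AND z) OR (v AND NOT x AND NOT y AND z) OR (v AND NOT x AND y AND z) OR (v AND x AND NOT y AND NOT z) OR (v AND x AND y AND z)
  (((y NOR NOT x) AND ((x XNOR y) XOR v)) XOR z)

Yes, they are equivalent — the two output columns agree on all 16 assignments:
v | x | y | z | Expression 1 | Expression 2
-------------------------------------------
0 | 0 | 0 | 0 | 0 | 0
0 | 0 | 0 | 1 | 1 | 1
0 | 0 | 1 | 0 | 0 | 0
0 | 0 | 1 | 1 | 1 | 1
0 | 1 | 0 | 0 | 0 | 0
0 | 1 | 0 | 1 | 1 | 1
0 | 1 | 1 | 0 | 0 | 0
0 | 1 | 1 | 1 | 1 | 1
1 | 0 | 0 | 0 | 0 | 0
1 | 0 | 0 | 1 | 1 | 1
1 | 0 | 1 | 0 | 0 | 0
1 | 0 | 1 | 1 | 1 | 1
1 | 1 | 0 | 0 | 1 | 1
1 | 1 | 0 | 1 | 0 | 0
1 | 1 | 1 | 0 | 0 | 0
1 | 1 | 1 | 1 | 1 | 1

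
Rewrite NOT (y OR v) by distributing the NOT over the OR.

NOT y AND NOT v
De Morgan's: NOT(OR of terms) = AND of negations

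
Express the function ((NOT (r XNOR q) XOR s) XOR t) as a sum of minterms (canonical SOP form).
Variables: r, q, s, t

Σm(1, 2, 4, 7, 8, 11, 13, 14) = (NOT r AND NOT q AND NOT s AND t) OR (NOT r AND NOT q AND s AND NOT t) OR (NOT r AND q AND NOT s AND NOT t) OR (NOT r AND q AND s AND t) OR (r AND NOT q AND NOT s AND NOT t) OR (r AND NOT q AND s AND t) OR (r AND q AND NOT s AND t) OR (r AND q AND s AND NOT t)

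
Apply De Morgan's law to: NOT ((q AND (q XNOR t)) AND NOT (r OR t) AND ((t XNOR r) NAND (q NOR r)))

NOT (q AND (q XNOR t)) OR (r OR t) OR NOT ((t XNOR r) NAND (q NOR r))
De Morgan's: NOT(AND of terms) = OR of negations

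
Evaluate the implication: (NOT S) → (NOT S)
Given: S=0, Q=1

Antecedent (NOT S) = 1; consequent (NOT S) = 1.
1 → 1 = 1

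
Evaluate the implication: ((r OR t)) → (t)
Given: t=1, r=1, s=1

Antecedent ((r OR t)) = 1; consequent (t) = 1.
1 → 1 = 1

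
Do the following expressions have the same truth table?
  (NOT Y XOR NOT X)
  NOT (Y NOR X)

No. Counterexample: with Y=1, X=1, Expression 1 = 0 but Expression 2 = 1.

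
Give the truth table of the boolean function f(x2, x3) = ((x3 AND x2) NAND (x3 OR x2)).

x2 | x3 | Output
----------------
0 | 0 | 1
0 | 1 | 1
1 | 0 | 1
1 | 1 | 0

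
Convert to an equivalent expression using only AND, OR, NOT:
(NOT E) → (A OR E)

E OR (A OR E)
(Implication elimination: A → B = NOT A OR B)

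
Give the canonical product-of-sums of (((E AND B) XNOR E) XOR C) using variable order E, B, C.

ΠM(1, 3, 4, 7) = (E OR B OR NOT C) AND (E OR NOT B OR NOT C) AND (NOT E OR B OR C) AND (NOT E OR NOT B OR NOT C)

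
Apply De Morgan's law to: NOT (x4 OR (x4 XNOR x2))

NOT x4 AND NOT (x4 XNOR x2)
De Morgan's: NOT(OR of terms) = AND of negations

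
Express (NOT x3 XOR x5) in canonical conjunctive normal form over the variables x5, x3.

(x5 OR NOT x3) AND (NOT x5 OR x3)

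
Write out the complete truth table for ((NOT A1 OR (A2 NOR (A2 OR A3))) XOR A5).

A2 | A5 | A1 | A3 | Output
--------------------------
0 | 0 | 0 | 0 | 1
0 | 0 | 0 | 1 | 1
0 | 0 | 1 | 0 | 1
0 | 0 | 1 | 1 | 0
0 | 1 | 0 | 0 | 0
0 | 1 | 0 | 1 | 0
0 | 1 | 1 | 0 | 0
0 | 1 | 1 | 1 | 1
1 | 0 | 0 | 0 | 1
1 | 0 | 0 | 1 | 1
1 | 0 | 1 | 0 | 0
1 | 0 | 1 | 1 | 0
1 | 1 | 0 | 0 | 0
1 | 1 | 0 | 1 | 0
1 | 1 | 1 | 0 | 1
1 | 1 | 1 | 1 | 1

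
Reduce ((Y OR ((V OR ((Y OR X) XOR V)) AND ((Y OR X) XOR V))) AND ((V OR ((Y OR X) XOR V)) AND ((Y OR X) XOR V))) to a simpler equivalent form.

By absorption (E AND (E OR v) = E) then absorption (E AND (E OR v) = E):
= ((Y OR X) XOR V)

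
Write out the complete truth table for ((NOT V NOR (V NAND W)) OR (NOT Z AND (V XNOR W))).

W | V | Z | Output
------------------
0 | 0 | 0 | 1
0 | 0 | 1 | 0
0 | 1 | 0 | 0
0 | 1 | 1 | 0
1 | 0 | 0 | 0
1 | 0 | 1 | 0
1 | 1 | 0 | 1
1 | 1 | 1 | 1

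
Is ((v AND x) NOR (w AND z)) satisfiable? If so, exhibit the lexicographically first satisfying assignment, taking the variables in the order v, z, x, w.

v=0, z=0, x=0, w=0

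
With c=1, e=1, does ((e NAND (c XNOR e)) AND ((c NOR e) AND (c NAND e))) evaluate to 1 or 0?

Substituting: ((1 NAND (1 XNOR 1)) AND ((1 NOR 1) AND (1 NAND 1)))
= 0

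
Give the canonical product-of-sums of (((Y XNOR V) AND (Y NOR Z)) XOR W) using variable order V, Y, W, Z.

ΠM(1, 2, 4, 5, 8, 9, 12, 13) = (V OR Y OR W OR NOT Z) AND (V OR Y OR NOT W OR Z) AND (V OR NOT Y OR W OR Z) AND (V OR NOT Y OR W OR NOT Z) AND (NOT V OR Y OR W OR Z) AND (NOT V OR Y OR W OR NOT Z) AND (NOT V OR NOT Y OR W OR Z) AND (NOT V OR NOT Y OR W OR NOT Z)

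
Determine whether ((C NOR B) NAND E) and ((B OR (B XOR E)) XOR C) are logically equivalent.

No. Counterexample: with B=0, C=0, E=0, Expression 1 = 1 but Expression 2 = 0.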